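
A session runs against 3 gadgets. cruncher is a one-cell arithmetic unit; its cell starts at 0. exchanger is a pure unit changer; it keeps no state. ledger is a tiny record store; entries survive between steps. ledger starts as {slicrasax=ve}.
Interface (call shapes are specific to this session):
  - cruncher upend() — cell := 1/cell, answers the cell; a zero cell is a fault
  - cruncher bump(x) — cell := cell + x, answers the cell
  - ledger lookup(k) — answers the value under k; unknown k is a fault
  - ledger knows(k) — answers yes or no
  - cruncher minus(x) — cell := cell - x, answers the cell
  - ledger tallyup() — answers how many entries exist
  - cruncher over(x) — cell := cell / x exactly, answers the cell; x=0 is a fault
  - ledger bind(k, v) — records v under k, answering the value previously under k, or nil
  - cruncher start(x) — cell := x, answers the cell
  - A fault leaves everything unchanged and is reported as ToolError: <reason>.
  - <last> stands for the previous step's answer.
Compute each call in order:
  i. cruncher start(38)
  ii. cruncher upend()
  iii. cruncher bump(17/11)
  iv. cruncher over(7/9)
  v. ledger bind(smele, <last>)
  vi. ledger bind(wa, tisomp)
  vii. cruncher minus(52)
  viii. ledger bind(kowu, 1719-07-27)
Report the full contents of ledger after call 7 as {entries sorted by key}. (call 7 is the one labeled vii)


Then cruncher start using x→38: 38.
I try cruncher upend(), which returns 1/38.
I try cruncher bump using x→17/11, and see 657/418.
I run cruncher over using x→7/9, which returns 5913/2926.
Calling ledger bind using k→smele, v→<last>, giving nil.
I invoke ledger bind using k→wa, v→tisomp: nil.
Then cruncher minus using x→52, yielding -146239/2926.
Calling ledger bind using k→kowu, v→1719-07-27, giving nil.

Answer: {slicrasax=ve, smele=5913/2926, wa=tisomp}


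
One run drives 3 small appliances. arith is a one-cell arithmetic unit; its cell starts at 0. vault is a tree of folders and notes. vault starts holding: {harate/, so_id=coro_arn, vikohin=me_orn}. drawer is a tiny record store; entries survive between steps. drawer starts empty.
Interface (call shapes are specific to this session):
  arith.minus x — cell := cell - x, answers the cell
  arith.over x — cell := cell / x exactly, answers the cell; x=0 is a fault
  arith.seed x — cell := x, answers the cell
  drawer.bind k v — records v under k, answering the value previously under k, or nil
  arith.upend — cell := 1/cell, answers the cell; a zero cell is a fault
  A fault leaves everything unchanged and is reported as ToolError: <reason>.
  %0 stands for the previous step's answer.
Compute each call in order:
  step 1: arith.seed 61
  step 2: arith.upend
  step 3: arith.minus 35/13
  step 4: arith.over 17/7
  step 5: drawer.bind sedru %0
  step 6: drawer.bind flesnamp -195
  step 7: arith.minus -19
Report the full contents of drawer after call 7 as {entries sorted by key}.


Answer: {flesnamp=-195, sedru=-14854/13481}

Derivation:
>>> arith.seed x→61
:: 61
>>> arith.upend
:: 1/61
>>> arith.minus x→35/13
:: -2122/793
>>> arith.over x→17/7
:: -14854/13481
>>> drawer.bind k→sedru v→%0
:: nil
>>> drawer.bind k→flesnamp v→-195
:: nil
>>> arith.minus x→-19
:: 241285/13481


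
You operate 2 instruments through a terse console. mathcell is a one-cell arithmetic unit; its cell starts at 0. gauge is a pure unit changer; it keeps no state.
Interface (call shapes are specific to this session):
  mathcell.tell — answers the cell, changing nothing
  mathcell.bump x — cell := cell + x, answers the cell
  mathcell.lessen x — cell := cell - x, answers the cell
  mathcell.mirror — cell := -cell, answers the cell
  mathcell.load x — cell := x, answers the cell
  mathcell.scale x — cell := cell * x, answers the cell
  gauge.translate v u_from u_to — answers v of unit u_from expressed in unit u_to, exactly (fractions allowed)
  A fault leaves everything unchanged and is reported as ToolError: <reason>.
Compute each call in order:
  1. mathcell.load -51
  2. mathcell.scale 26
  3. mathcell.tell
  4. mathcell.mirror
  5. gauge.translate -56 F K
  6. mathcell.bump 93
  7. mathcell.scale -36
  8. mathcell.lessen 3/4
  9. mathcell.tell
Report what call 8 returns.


Answer: -204339/4

Derivation:
;; mathcell.load(x=-51) => -51
;; mathcell.scale(x=26) => -1326
;; mathcell.tell() => -1326
;; mathcell.mirror() => 1326
;; gauge.translate(v=-56, u_from=F, u_to=K) => 40367/180
;; mathcell.bump(x=93) => 1419
;; mathcell.scale(x=-36) => -51084
;; mathcell.lessen(x=3/4) => -204339/4
;; mathcell.tell() => -204339/4


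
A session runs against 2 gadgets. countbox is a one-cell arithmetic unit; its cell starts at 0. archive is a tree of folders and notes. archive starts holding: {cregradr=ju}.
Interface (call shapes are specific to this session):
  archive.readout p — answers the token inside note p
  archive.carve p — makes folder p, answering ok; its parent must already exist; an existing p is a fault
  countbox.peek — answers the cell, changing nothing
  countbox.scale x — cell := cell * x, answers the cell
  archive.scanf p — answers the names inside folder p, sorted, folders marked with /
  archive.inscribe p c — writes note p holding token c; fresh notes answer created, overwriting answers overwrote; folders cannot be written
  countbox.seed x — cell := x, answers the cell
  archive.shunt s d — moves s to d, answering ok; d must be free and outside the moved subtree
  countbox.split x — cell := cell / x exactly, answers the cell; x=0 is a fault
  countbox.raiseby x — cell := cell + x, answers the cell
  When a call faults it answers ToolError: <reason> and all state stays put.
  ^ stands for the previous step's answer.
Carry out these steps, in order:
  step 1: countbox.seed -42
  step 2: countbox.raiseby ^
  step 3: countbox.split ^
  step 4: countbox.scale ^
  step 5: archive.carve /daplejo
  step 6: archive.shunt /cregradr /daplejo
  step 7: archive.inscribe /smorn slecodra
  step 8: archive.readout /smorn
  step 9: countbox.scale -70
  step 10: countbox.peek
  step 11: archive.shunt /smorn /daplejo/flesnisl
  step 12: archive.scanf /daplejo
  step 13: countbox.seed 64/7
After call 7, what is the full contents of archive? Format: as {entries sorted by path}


Answer: {cregradr=ju, daplejo/, smorn=slecodra}

Derivation:
Then countbox.seed using x=-42, and get -42.
Using countbox.raiseby using x=^, — result: -84.
Calling countbox.split using x=^, and get 1.
I invoke countbox.scale using x=^, and get 1.
I use archive.carve using p=/daplejo, — result: ok.
Using archive.shunt using s=/cregradr, d=/daplejo, and get ToolError: exists.
Now I run archive.inscribe using p=/smorn, c=slecodra, and observe created.
Using archive.readout using p=/smorn, — result: slecodra.
I try countbox.scale using x=-70, which returns -70.
Calling countbox.peek(), and get -70.
I use archive.shunt using s=/smorn, d=/daplejo/flesnisl: ok.
Invoking archive.scanf using p=/daplejo, and observe [flesnisl].
I try countbox.seed using x=64/7, and observe 64/7.


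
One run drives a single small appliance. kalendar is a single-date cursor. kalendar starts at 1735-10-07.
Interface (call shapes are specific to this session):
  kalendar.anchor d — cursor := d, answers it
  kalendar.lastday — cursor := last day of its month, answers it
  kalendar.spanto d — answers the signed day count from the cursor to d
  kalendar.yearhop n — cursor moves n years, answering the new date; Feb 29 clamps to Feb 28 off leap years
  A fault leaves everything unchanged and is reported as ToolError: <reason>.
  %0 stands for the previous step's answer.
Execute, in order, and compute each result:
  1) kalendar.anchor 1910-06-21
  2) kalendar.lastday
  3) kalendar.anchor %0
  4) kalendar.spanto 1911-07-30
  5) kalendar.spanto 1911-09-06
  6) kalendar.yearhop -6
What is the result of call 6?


Do: kalendar.anchor[1910-06-21]
See: 1910-06-21
Do: kalendar.lastday[]
See: 1910-06-30
Do: kalendar.anchor[%0]
See: 1910-06-30
Do: kalendar.spanto[1911-07-30]
See: 395
Do: kalendar.spanto[1911-09-06]
See: 433
Do: kalendar.yearhop[-6]
See: 1904-06-30

Answer: 1904-06-30


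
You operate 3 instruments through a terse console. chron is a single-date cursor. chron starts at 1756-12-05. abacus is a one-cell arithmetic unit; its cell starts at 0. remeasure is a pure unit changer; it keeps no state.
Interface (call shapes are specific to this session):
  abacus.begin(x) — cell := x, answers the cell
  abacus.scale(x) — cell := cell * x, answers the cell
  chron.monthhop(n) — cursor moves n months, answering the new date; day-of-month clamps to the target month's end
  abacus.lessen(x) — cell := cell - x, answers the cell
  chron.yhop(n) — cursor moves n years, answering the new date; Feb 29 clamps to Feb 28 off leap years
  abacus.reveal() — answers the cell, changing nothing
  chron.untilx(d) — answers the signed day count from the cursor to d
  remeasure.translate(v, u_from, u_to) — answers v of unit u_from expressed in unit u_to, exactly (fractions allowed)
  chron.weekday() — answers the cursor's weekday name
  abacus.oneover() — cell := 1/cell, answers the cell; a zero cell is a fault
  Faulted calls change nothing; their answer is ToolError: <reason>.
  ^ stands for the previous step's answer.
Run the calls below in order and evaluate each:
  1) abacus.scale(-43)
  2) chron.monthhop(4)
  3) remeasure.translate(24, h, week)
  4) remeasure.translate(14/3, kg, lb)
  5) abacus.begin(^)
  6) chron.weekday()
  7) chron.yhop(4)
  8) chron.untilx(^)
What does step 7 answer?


Answer: 1761-04-05

Derivation:
I try abacus.scale with -43, → 0.
I use chron.monthhop with 4, and see 1757-04-05.
Invoking remeasure.translate with 24, h, week, which returns 1/7.
I call remeasure.translate with 14/3, kg, lb, and observe 200000000/19439673.
Using abacus.begin with ^, yielding 200000000/19439673.
I invoke chron.weekday(), giving Tuesday.
Next I call chron.yhop with 4, — result: 1761-04-05.
I use chron.untilx with ^, which returns 0.


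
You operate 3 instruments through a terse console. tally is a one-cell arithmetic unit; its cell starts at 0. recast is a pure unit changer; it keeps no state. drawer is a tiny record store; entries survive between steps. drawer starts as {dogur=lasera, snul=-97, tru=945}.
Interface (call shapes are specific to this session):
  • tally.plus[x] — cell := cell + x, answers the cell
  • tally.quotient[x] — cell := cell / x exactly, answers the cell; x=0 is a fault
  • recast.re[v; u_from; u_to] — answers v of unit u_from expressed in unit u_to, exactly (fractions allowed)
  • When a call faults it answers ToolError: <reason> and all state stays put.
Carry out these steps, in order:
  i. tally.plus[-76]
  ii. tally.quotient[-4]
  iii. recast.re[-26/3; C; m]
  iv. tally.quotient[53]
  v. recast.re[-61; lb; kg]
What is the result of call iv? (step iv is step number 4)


Answer: 19/53

Derivation:
Invoking tally.plus on x→-76, and see -76.
I run tally.quotient on x→-4, → 19.
I run recast.re on v→-26/3, u_from→C, u_to→m, → ToolError: incompatible units.
Using tally.quotient on x→53, and get 19/53.
I run recast.re on v→-61, u_from→lb, u_to→kg, and see -2766913457/100000000.


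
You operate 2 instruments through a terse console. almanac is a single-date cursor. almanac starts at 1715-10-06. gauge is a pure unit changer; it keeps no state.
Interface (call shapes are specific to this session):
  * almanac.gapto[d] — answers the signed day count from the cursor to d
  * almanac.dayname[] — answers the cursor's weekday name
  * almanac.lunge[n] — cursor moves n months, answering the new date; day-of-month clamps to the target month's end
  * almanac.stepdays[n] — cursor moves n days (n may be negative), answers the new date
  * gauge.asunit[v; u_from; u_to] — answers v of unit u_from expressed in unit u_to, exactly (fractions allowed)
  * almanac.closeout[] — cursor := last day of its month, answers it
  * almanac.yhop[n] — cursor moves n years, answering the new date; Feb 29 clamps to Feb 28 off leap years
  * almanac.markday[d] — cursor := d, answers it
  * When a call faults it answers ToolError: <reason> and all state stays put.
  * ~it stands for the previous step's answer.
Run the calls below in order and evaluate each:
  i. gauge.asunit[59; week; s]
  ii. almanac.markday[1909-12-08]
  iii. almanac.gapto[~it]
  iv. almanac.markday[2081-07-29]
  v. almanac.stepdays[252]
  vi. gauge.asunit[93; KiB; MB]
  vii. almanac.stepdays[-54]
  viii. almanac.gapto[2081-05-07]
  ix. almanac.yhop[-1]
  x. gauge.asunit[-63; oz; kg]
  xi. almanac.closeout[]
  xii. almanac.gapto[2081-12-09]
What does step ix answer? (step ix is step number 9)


Answer: 2081-02-12

Derivation:
I invoke gauge.asunit with v=59, u_from=week, u_to=s, and get 35683200.
Using almanac.markday with d=1909-12-08, — result: 1909-12-08.
Invoking almanac.gapto with d=~it, and get 0.
I run almanac.markday with d=2081-07-29, — result: 2081-07-29.
Invoking almanac.stepdays with n=252, and observe 2082-04-07.
I run gauge.asunit with v=93, u_from=KiB, u_to=MB, which returns 1488/15625.
I invoke almanac.stepdays with n=-54, and see 2082-02-12.
Calling almanac.gapto with d=2081-05-07, which returns -281.
I use almanac.yhop with n=-1: 2081-02-12.
I run gauge.asunit with v=-63, u_from=oz, u_to=kg, and observe -2857631931/1600000000.
Calling almanac.closeout, — result: 2081-02-28.
Invoking almanac.gapto with d=2081-12-09: 284.


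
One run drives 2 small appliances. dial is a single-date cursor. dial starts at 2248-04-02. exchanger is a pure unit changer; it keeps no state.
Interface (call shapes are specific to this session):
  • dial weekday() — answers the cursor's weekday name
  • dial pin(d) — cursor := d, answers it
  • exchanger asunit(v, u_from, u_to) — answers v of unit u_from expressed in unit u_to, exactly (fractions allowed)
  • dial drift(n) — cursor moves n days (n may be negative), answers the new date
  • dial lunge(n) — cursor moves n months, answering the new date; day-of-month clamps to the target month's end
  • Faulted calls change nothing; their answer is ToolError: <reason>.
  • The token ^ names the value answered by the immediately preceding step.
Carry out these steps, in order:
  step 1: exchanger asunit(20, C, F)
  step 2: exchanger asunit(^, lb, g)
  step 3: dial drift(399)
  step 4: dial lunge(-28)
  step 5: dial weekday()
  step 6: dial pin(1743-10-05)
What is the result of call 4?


~$ exchanger asunit v→20 u_from→C u_to→F
= 68
~$ exchanger asunit v→^ u_from→lb u_to→g
= 771107029/25000
~$ dial drift n→399
= 2249-05-06
~$ dial lunge n→-28
= 2247-01-06
~$ dial weekday
= Wednesday
~$ dial pin d→1743-10-05
= 1743-10-05

Answer: 2247-01-06


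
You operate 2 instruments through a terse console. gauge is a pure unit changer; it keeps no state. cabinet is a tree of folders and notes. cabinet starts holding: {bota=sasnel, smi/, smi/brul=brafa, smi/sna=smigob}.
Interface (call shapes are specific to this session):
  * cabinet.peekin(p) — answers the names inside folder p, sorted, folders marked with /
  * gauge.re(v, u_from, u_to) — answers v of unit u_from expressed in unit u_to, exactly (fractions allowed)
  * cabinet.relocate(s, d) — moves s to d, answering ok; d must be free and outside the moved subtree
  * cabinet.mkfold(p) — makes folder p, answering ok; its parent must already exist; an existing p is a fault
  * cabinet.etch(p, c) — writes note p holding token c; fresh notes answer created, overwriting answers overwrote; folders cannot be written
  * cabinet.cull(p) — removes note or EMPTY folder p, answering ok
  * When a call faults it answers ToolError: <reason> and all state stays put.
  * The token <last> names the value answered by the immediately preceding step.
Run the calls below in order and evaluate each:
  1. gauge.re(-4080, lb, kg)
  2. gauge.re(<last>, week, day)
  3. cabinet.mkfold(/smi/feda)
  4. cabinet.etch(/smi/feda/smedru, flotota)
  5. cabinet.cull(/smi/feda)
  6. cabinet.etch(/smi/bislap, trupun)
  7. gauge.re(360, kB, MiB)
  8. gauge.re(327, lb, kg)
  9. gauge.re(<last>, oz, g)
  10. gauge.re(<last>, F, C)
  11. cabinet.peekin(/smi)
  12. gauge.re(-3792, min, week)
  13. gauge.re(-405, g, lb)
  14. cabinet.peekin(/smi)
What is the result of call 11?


Answer: [bislap, brul, feda/, sna]

Derivation:
% gauge.re -4080 lb kg
  -2313321087/1250000
% gauge.re <last> week day
  -16193247609/1250000
% cabinet.mkfold /smi/feda
  ok
% cabinet.etch /smi/feda/smedru flotota
  created
% cabinet.cull /smi/feda
  ToolError: not empty
% cabinet.etch /smi/bislap trupun
  created
% gauge.re 360 kB MiB
  5625/16384
% gauge.re 327 lb kg
  14832470499/100000000
% gauge.re <last> oz g
  672789544659649263/160000000000000
% gauge.re <last> F C
  667669544659649263/288000000000000
% cabinet.peekin /smi
  [bislap, brul, feda/, sna]
% gauge.re -3792 min week
  -79/210
% gauge.re -405 g lb
  -40500000/45359237
% cabinet.peekin /smi
  [bislap, brul, feda/, sna]


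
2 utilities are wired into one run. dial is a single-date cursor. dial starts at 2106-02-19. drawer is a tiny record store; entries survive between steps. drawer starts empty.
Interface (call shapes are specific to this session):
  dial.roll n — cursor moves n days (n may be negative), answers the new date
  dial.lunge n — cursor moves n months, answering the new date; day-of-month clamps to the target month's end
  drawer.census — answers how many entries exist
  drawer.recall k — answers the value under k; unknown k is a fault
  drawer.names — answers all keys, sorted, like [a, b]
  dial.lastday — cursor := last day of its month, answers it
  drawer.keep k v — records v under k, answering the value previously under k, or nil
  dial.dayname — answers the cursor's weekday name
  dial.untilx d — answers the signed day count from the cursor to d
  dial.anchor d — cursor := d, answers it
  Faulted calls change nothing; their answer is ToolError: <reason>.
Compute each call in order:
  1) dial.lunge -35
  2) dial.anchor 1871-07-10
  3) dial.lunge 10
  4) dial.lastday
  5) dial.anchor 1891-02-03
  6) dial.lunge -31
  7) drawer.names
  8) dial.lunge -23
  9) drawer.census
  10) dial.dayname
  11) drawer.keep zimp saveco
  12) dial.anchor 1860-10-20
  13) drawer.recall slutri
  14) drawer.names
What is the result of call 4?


Answer: 1872-05-31

Derivation:
$ dial.lunge n→-35
[out] 2103-03-19
$ dial.anchor d→1871-07-10
[out] 1871-07-10
$ dial.lunge n→10
[out] 1872-05-10
$ dial.lastday
[out] 1872-05-31
$ dial.anchor d→1891-02-03
[out] 1891-02-03
$ dial.lunge n→-31
[out] 1888-07-03
$ drawer.names
[out] []
$ dial.lunge n→-23
[out] 1886-08-03
$ drawer.census
[out] 0
$ dial.dayname
[out] Tuesday
$ drawer.keep k→zimp v→saveco
[out] nil
$ dial.anchor d→1860-10-20
[out] 1860-10-20
$ drawer.recall k→slutri
[out] ToolError: no such key slutri
$ drawer.names
[out] [zimp]


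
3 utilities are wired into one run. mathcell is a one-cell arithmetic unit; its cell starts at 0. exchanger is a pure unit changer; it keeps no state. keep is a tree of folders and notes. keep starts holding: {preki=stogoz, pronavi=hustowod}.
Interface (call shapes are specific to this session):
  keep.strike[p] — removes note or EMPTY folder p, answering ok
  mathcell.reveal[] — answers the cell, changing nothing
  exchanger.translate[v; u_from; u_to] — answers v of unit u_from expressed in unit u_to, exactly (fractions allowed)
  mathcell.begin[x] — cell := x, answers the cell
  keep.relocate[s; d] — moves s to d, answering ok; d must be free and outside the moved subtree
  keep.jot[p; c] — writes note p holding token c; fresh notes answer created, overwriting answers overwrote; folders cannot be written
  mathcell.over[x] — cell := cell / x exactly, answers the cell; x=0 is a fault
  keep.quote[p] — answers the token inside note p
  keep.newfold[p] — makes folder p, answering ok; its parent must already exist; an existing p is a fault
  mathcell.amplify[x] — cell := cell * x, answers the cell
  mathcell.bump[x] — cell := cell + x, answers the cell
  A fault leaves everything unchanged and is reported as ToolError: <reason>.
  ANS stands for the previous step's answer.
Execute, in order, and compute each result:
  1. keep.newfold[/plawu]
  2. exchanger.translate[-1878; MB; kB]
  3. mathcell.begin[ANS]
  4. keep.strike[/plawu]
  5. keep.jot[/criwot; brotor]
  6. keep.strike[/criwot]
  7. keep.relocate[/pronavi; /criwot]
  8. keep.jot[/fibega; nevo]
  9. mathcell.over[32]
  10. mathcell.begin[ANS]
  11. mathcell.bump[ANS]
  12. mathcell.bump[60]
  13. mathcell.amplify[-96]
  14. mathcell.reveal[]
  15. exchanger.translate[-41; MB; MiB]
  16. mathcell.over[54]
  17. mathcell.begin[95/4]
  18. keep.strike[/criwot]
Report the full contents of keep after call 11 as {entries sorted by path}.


# 1. keep.newfold(/plawu) : ok
# 2. exchanger.translate(-1878, MB, kB) : -1878000
# 3. mathcell.begin(ANS) : -1878000
# 4. keep.strike(/plawu) : ok
# 5. keep.jot(/criwot, brotor) : created
# 6. keep.strike(/criwot) : ok
# 7. keep.relocate(/pronavi, /criwot) : ok
# 8. keep.jot(/fibega, nevo) : created
# 9. mathcell.over(32) : -117375/2
# 10. mathcell.begin(ANS) : -117375/2
# 11. mathcell.bump(ANS) : -117375
# 12. mathcell.bump(60) : -117315
# 13. mathcell.amplify(-96) : 11262240
# 14. mathcell.reveal() : 11262240
# 15. exchanger.translate(-41, MB, MiB) : -640625/16384
# 16. mathcell.over(54) : 208560
# 17. mathcell.begin(95/4) : 95/4
# 18. keep.strike(/criwot) : ok

Answer: {criwot=hustowod, fibega=nevo, preki=stogoz}


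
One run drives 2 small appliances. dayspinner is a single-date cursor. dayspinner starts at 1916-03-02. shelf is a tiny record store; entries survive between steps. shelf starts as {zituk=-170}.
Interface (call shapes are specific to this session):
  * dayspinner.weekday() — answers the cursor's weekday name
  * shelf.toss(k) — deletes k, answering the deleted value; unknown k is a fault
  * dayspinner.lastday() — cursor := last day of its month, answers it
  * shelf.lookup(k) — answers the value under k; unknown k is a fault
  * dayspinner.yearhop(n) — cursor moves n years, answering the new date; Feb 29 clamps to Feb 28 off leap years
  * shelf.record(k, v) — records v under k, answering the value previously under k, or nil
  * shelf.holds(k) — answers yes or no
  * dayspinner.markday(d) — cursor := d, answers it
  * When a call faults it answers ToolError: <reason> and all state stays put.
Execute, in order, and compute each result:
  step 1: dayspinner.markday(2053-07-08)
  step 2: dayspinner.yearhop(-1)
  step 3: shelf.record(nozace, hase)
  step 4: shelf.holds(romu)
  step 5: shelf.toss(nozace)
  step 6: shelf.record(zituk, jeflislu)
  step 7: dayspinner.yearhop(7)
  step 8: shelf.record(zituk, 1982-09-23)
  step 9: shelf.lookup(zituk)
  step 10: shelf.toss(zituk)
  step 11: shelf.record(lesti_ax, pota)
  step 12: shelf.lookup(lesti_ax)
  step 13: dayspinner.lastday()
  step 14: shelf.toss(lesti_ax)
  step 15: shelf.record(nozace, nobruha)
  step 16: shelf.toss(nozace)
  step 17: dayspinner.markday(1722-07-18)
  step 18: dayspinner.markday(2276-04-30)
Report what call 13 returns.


Answer: 2059-07-31

Derivation:
·→ dayspinner.markday(d=2053-07-08)
·← 2053-07-08
·→ dayspinner.yearhop(n=-1)
·← 2052-07-08
·→ shelf.record(k=nozace, v=hase)
·← nil
·→ shelf.holds(k=romu)
·← no
·→ shelf.toss(k=nozace)
·← hase
·→ shelf.record(k=zituk, v=jeflislu)
·← -170
·→ dayspinner.yearhop(n=7)
·← 2059-07-08
·→ shelf.record(k=zituk, v=1982-09-23)
·← jeflislu
·→ shelf.lookup(k=zituk)
·← 1982-09-23
·→ shelf.toss(k=zituk)
·← 1982-09-23
·→ shelf.record(k=lesti_ax, v=pota)
·← nil
·→ shelf.lookup(k=lesti_ax)
·← pota
·→ dayspinner.lastday()
·← 2059-07-31
·→ shelf.toss(k=lesti_ax)
·← pota
·→ shelf.record(k=nozace, v=nobruha)
·← nil
·→ shelf.toss(k=nozace)
·← nobruha
·→ dayspinner.markday(d=1722-07-18)
·← 1722-07-18
·→ dayspinner.markday(d=2276-04-30)
·← 2276-04-30


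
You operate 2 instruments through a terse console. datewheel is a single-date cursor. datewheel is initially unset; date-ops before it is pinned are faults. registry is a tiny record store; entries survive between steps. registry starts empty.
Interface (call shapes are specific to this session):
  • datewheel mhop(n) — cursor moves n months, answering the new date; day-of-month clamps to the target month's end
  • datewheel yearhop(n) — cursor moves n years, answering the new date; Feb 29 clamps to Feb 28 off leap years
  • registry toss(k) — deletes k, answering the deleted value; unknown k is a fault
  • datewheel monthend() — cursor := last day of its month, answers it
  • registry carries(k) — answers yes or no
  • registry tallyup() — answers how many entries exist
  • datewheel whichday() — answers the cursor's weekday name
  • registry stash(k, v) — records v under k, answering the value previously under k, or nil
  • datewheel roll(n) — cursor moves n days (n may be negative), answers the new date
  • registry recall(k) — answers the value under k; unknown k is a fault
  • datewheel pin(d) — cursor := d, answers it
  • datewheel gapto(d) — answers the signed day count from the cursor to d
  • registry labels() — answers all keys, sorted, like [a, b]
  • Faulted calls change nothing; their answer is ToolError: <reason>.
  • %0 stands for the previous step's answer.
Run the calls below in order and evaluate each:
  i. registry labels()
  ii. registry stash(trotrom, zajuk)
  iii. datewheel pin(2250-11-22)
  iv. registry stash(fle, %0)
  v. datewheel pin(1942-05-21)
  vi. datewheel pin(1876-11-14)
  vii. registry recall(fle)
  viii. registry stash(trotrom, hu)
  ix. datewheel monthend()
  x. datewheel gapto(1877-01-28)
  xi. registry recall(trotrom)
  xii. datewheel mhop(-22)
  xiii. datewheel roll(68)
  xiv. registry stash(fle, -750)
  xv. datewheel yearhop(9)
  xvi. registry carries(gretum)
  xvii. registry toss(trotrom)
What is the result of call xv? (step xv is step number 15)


-> registry labels()
<- []
-> registry stash(trotrom, zajuk)
<- nil
-> datewheel pin(2250-11-22)
<- 2250-11-22
-> registry stash(fle, %0)
<- nil
-> datewheel pin(1942-05-21)
<- 1942-05-21
-> datewheel pin(1876-11-14)
<- 1876-11-14
-> registry recall(fle)
<- 2250-11-22
-> registry stash(trotrom, hu)
<- zajuk
-> datewheel monthend()
<- 1876-11-30
-> datewheel gapto(1877-01-28)
<- 59
-> registry recall(trotrom)
<- hu
-> datewheel mhop(-22)
<- 1875-01-30
-> datewheel roll(68)
<- 1875-04-08
-> registry stash(fle, -750)
<- 2250-11-22
-> datewheel yearhop(9)
<- 1884-04-08
-> registry carries(gretum)
<- no
-> registry toss(trotrom)
<- hu

Answer: 1884-04-08


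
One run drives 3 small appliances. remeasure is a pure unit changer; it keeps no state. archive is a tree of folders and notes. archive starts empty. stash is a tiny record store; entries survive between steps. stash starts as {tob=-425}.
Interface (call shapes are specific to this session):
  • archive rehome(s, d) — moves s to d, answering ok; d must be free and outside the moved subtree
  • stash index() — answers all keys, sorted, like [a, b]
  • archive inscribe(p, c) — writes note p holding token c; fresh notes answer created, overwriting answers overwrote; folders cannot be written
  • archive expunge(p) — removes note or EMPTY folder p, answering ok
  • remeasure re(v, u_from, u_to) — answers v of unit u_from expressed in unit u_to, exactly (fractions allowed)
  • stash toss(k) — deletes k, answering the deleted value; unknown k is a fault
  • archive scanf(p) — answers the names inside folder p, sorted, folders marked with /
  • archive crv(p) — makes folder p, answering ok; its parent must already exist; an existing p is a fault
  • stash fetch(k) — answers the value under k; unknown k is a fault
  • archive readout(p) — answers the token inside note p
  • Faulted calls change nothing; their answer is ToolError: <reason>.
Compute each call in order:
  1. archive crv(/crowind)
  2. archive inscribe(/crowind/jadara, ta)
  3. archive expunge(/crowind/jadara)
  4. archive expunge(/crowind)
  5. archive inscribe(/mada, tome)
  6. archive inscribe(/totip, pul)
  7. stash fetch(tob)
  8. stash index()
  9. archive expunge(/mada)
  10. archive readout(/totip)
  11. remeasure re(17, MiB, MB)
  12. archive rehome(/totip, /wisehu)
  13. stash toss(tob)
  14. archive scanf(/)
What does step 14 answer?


Answer: [wisehu]

Derivation:
> archive crv p='/crowind'
[out] ok
> archive inscribe p='/crowind/jadara' c='ta'
[out] created
> archive expunge p='/crowind/jadara'
[out] ok
> archive expunge p='/crowind'
[out] ok
> archive inscribe p='/mada' c='tome'
[out] created
> archive inscribe p='/totip' c='pul'
[out] created
> stash fetch k='tob'
[out] -425
> stash index
[out] [tob]
> archive expunge p='/mada'
[out] ok
> archive readout p='/totip'
[out] pul
> remeasure re v='17' u_from='MiB' u_to='MB'
[out] 278528/15625
> archive rehome s='/totip' d='/wisehu'
[out] ok
> stash toss k='tob'
[out] -425
> archive scanf p='/'
[out] [wisehu]


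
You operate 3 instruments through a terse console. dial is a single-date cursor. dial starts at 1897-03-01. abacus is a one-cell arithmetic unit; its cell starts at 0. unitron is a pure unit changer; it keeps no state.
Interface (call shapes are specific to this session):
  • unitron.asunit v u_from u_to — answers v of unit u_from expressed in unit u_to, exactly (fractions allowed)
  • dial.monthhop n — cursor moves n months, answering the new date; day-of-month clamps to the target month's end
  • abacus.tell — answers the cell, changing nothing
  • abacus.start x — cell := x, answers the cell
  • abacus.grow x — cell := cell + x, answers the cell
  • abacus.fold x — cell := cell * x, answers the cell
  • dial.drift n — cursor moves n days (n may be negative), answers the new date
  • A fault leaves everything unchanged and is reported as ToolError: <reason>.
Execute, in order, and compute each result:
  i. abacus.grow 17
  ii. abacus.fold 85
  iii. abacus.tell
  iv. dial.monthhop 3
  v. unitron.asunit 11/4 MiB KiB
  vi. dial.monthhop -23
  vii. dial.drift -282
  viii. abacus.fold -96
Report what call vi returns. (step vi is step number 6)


Answer: 1895-07-01

Derivation:
→ abacus.grow(x: 17)
← 17
→ abacus.fold(x: 85)
← 1445
→ abacus.tell()
← 1445
→ dial.monthhop(n: 3)
← 1897-06-01
→ unitron.asunit(v: 11/4, u_from: MiB, u_to: KiB)
← 2816
→ dial.monthhop(n: -23)
← 1895-07-01
→ dial.drift(n: -282)
← 1894-09-22
→ abacus.fold(x: -96)
← -138720


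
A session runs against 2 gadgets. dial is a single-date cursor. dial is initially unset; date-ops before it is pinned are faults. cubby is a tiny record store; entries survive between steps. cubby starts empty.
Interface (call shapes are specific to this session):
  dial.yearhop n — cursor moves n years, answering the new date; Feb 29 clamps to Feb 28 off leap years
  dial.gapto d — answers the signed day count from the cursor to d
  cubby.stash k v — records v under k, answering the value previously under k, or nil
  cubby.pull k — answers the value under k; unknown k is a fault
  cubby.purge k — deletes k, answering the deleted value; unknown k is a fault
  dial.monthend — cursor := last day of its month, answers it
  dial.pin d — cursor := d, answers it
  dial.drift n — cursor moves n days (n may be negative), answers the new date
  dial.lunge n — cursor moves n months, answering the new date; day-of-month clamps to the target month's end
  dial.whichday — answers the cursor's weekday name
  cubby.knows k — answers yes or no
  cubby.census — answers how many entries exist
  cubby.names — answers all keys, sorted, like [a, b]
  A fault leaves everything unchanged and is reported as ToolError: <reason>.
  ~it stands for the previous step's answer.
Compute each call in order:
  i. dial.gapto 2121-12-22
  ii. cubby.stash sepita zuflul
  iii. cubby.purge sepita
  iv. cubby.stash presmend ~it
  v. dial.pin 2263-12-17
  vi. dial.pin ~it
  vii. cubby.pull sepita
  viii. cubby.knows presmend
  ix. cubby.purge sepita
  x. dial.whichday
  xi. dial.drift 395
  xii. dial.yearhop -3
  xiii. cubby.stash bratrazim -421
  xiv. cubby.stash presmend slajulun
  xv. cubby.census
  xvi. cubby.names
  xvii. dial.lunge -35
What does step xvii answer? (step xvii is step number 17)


# gapto(d→2121-12-22) == ToolError: no date set
# stash(k→sepita, v→zuflul) == nil
# purge(k→sepita) == zuflul
# stash(k→presmend, v→~it) == nil
# pin(d→2263-12-17) == 2263-12-17
# pin(d→~it) == 2263-12-17
# pull(k→sepita) == ToolError: no such key sepita
# knows(k→presmend) == yes
# purge(k→sepita) == ToolError: no such key sepita
# whichday() == Thursday
# drift(n→395) == 2265-01-15
# yearhop(n→-3) == 2262-01-15
# stash(k→bratrazim, v→-421) == nil
# stash(k→presmend, v→slajulun) == zuflul
# census() == 2
# names() == [bratrazim, presmend]
# lunge(n→-35) == 2259-02-15

Answer: 2259-02-15


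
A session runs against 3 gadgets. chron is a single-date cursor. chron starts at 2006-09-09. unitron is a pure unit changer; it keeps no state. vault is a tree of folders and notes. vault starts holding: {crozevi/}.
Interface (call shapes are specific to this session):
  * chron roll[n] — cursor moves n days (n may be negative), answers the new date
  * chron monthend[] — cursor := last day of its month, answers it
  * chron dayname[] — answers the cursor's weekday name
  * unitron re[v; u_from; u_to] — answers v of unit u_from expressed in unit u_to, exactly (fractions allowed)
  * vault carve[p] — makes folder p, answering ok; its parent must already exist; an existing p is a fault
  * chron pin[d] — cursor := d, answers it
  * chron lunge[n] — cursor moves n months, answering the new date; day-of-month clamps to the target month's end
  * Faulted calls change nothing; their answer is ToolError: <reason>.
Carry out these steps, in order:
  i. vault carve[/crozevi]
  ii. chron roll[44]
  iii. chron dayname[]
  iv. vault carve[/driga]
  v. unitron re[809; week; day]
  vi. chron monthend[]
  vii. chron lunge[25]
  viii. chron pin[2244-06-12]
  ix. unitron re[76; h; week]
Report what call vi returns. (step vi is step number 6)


Answer: 2006-10-31

Derivation:
// vault carve(p: /crozevi) ~> ToolError: exists
// chron roll(n: 44) ~> 2006-10-23
// chron dayname() ~> Monday
// vault carve(p: /driga) ~> ok
// unitron re(v: 809, u_from: week, u_to: day) ~> 5663
// chron monthend() ~> 2006-10-31
// chron lunge(n: 25) ~> 2008-11-30
// chron pin(d: 2244-06-12) ~> 2244-06-12
// unitron re(v: 76, u_from: h, u_to: week) ~> 19/42


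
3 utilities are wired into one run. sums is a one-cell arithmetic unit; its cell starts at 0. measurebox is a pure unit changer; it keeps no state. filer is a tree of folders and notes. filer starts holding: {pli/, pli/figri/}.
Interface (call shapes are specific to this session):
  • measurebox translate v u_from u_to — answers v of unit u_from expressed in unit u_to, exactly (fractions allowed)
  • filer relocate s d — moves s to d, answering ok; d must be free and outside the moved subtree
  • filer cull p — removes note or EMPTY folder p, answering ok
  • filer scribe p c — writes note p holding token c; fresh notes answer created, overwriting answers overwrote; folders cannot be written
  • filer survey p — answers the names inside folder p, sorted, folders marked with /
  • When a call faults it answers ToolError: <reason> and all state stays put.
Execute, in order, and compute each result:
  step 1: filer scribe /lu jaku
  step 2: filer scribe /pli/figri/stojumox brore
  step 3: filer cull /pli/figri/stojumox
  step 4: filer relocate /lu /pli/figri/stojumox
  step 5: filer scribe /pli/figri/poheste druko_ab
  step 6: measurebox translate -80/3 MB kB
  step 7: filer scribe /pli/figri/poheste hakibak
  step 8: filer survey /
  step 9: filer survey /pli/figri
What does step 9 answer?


-- 1. filer scribe(p=/lu, c=jaku) => created
-- 2. filer scribe(p=/pli/figri/stojumox, c=brore) => created
-- 3. filer cull(p=/pli/figri/stojumox) => ok
-- 4. filer relocate(s=/lu, d=/pli/figri/stojumox) => ok
-- 5. filer scribe(p=/pli/figri/poheste, c=druko_ab) => created
-- 6. measurebox translate(v=-80/3, u_from=MB, u_to=kB) => -80000/3
-- 7. filer scribe(p=/pli/figri/poheste, c=hakibak) => overwrote
-- 8. filer survey(p=/) => [pli/]
-- 9. filer survey(p=/pli/figri) => [poheste, stojumox]

Answer: [poheste, stojumox]


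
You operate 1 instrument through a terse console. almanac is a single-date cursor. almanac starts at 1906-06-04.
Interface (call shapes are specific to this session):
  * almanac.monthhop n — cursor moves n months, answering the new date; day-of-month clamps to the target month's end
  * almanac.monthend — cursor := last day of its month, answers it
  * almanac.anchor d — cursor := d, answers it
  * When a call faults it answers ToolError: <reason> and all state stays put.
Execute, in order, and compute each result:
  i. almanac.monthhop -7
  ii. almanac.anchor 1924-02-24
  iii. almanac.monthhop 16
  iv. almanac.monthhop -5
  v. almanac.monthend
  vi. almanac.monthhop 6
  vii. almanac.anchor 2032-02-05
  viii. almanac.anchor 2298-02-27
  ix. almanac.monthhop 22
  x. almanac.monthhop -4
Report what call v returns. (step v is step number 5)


CALL almanac.monthhop[-7]
RET  1905-11-04
CALL almanac.anchor[1924-02-24]
RET  1924-02-24
CALL almanac.monthhop[16]
RET  1925-06-24
CALL almanac.monthhop[-5]
RET  1925-01-24
CALL almanac.monthend[]
RET  1925-01-31
CALL almanac.monthhop[6]
RET  1925-07-31
CALL almanac.anchor[2032-02-05]
RET  2032-02-05
CALL almanac.anchor[2298-02-27]
RET  2298-02-27
CALL almanac.monthhop[22]
RET  2299-12-27
CALL almanac.monthhop[-4]
RET  2299-08-27

Answer: 1925-01-31


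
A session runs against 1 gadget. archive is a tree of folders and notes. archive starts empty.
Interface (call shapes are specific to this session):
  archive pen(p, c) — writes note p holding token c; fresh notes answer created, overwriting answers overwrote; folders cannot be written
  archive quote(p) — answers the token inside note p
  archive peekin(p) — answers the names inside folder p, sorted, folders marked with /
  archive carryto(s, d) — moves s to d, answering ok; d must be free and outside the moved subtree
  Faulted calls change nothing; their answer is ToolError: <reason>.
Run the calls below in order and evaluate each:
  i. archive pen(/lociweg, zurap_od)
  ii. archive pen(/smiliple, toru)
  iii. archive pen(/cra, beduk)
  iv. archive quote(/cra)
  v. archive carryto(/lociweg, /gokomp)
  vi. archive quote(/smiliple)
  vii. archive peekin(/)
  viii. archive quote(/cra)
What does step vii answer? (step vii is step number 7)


Act: archive pen[p='/lociweg'; c='zurap_od']
Obs: created
Act: archive pen[p='/smiliple'; c='toru']
Obs: created
Act: archive pen[p='/cra'; c='beduk']
Obs: created
Act: archive quote[p='/cra']
Obs: beduk
Act: archive carryto[s='/lociweg'; d='/gokomp']
Obs: ok
Act: archive quote[p='/smiliple']
Obs: toru
Act: archive peekin[p='/']
Obs: [cra, gokomp, smiliple]
Act: archive quote[p='/cra']
Obs: beduk

Answer: [cra, gokomp, smiliple]


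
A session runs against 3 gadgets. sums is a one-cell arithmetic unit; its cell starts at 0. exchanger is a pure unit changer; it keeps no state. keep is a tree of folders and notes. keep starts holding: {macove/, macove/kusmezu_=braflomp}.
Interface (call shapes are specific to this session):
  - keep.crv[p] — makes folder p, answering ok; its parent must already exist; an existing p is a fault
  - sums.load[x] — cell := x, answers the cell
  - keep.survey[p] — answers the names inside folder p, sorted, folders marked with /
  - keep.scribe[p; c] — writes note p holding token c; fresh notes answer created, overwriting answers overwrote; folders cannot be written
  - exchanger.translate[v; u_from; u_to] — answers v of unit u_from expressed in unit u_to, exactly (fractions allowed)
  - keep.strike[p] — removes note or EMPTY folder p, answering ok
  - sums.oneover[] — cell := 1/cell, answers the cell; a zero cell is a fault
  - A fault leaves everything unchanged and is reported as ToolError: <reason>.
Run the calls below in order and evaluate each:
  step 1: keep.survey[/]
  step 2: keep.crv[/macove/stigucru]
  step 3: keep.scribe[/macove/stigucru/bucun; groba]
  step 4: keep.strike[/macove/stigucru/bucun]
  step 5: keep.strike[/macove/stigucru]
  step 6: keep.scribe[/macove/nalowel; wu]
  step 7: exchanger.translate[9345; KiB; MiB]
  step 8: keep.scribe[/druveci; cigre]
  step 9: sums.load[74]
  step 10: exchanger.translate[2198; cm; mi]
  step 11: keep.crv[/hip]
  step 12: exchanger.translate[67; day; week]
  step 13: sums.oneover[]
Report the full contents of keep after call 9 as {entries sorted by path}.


Now I run keep.survey passing p=/, which returns [macove/].
I run keep.crv passing p=/macove/stigucru, which returns ok.
Using keep.scribe passing p=/macove/stigucru/bucun, c=groba, and get created.
Using keep.strike passing p=/macove/stigucru/bucun, and observe ok.
Calling keep.strike passing p=/macove/stigucru: ok.
Next I call keep.scribe passing p=/macove/nalowel, c=wu, — result: created.
I call exchanger.translate passing v=9345, u_from=KiB, u_to=MiB: 9345/1024.
Using keep.scribe passing p=/druveci, c=cigre, giving created.
I use sums.load passing x=74, → 74.
Calling exchanger.translate passing v=2198, u_from=cm, u_to=mi, → 5495/402336.
Next I call keep.crv passing p=/hip, → ok.
Next I call exchanger.translate passing v=67, u_from=day, u_to=week, → 67/7.
Then sums.oneover, — result: 1/74.

Answer: {druveci=cigre, macove/, macove/kusmezu_=braflomp, macove/nalowel=wu}
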